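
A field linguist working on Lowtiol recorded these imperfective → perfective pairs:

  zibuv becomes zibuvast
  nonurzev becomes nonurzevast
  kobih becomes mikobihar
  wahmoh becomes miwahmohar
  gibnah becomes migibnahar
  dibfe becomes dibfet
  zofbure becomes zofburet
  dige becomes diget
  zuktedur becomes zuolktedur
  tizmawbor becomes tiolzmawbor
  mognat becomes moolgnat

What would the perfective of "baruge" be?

"baruge" ends in -e. The stems ending in -e (dibfe → dibfet, zofbure → zofburet, dige → diget) drop the final letter and add -et.
The other patterns: stems ending in -v add -ast; stems ending in -h add mi- … -ar around the stem; stems ending in -r or -t insert -ol- after the first vowel.
So baruge → baruget.

baruget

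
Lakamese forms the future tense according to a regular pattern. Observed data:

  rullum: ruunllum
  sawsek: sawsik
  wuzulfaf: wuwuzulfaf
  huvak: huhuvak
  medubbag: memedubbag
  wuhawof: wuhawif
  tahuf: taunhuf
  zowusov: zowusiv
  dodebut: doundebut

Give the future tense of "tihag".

titihag

wuzulfaf and tahuf both end in -f yet inflect differently (wuwuzulfaf, taunhuf), so the final letter is not what conditions the rule; the last vowel is.
"tihag" has last vowel 'a'. The stems whose last vowel is 'a' (wuzulfaf → wuwuzulfaf, huvak → huhuvak, medubbag → memedubbag) repeat the first consonant+vowel as a prefix.
The other patterns: stems whose last vowel is 'u' insert -un- after the first vowel; stems whose last vowel is 'e' or 'o' change the last vowel to 'i'.
So tihag → titihag.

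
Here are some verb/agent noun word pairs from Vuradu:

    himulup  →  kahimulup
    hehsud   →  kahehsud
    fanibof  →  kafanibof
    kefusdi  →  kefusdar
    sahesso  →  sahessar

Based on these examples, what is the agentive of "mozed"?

fanibof and sahesso both have last vowel 'o' yet inflect differently (kafanibof, sahessar), so the last vowel is not what conditions the rule; whether the stem ends in a vowel or a consonant is.
"mozed" ends in a consonant. The stems ending in a consonant (fanibof → kafanibof, hehsud → kahehsud, himulup → kahimulup) add the prefix ka-.
The other pattern: stems ending in a vowel drop the final letter and add -ar.
So mozed → kamozed.

kamozed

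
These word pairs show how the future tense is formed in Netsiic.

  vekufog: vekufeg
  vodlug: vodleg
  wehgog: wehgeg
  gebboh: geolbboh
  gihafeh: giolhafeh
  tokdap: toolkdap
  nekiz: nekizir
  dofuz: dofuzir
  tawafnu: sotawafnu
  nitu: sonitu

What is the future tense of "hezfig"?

"hezfig" ends in -g. The stems ending in -g (vekufog → vekufeg, vodlug → vodleg, wehgog → wehgeg) change the last vowel to 'e'.
The other patterns: stems ending in -h or -p insert -ol- after the first vowel; stems ending in -z add -ir; stems ending in -u add the prefix so-.
So hezfig → hezfeg.

hezfeg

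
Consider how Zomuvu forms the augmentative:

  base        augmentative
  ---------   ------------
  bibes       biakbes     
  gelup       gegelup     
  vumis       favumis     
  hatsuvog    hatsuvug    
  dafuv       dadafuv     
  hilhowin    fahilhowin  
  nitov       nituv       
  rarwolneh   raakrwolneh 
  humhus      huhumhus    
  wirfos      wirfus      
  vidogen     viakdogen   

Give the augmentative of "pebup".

vumis and wirfos both end in -s yet inflect differently (favumis, wirfus), so the final letter is not what conditions the rule; the last vowel is.
"pebup" has last vowel 'u'. The stems whose last vowel is 'u' (gelup → gegelup, humhus → huhumhus, dafuv → dadafuv) repeat the first consonant+vowel as a prefix.
So pebup → pepebup.

pepebup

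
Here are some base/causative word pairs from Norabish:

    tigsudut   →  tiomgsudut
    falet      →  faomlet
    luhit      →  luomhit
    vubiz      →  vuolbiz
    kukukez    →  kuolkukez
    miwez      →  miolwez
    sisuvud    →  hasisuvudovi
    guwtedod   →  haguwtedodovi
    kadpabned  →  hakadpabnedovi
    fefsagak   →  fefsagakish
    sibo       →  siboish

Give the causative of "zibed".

hazibedovi

luhit and vubiz both have last vowel 'i' yet inflect differently (luomhit, vuolbiz), so the last vowel is not what conditions the rule; the final letter is.
"zibed" ends in -d. The stems ending in -d (sisuvud → hasisuvudovi, guwtedod → haguwtedodovi, kadpabned → hakadpabnedovi) add ha- … -ovi around the stem.
The other patterns: stems ending in -t insert -om- after the first vowel; stems ending in -z insert -ol- after the first vowel; stems ending in -k or -o add -ish.
So zibed → hazibedovi.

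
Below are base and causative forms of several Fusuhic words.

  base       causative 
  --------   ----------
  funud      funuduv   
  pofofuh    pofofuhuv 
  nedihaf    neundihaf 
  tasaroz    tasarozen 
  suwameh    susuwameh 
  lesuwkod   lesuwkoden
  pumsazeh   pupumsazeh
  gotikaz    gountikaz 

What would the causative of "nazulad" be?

naunzulad

pofofuh and pumsazeh both end in -h yet inflect differently (pofofuhuv, pupumsazeh), so the final letter is not what conditions the rule; the last vowel is.
"nazulad" has last vowel 'a'. The stems whose last vowel is 'a' (nedihaf → neundihaf, gotikaz → gountikaz) insert -un- after the first vowel.
So nazulad → naunzulad.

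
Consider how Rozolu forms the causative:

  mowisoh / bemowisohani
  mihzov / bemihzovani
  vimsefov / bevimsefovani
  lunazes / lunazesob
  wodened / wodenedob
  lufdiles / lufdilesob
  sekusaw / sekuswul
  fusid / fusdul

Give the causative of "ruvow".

beruvowani

wodened and fusid both end in -d yet inflect differently (wodenedob, fusdul), so the final letter is not what conditions the rule; the last vowel is.
"ruvow" has last vowel 'o'. The stems whose last vowel is 'o' (mowisoh → bemowisohani, mihzov → bemihzovani, vimsefov → bevimsefovani) add be- … -ani around the stem.
The other patterns: stems whose last vowel is 'e' add -ob; stems whose last vowel is 'a' or 'i' delete the last vowel and add -ul.
So ruvow → beruvowani.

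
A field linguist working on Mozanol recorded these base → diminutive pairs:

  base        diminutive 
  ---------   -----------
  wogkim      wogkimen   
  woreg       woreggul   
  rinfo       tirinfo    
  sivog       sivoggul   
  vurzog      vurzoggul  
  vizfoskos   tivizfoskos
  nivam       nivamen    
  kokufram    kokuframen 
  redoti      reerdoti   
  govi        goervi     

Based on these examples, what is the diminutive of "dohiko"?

"dohiko" ends in -o. The one such stem in the data (rinfo → tirinfo) adds the prefix ti-, so the same rule applies.
So dohiko → tidohiko.

tidohiko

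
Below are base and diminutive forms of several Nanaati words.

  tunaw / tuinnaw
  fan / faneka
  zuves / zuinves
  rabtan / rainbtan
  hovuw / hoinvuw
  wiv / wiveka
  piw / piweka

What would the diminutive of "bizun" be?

biinzun

"bizun" has 2 vowels. The stems with 2 vowels (hovuw → hoinvuw, tunaw → tuinnaw, zuves → zuinves) insert -in- after the first vowel.
The other pattern: stems with 1 vowel add -eka.
So bizun → biinzun.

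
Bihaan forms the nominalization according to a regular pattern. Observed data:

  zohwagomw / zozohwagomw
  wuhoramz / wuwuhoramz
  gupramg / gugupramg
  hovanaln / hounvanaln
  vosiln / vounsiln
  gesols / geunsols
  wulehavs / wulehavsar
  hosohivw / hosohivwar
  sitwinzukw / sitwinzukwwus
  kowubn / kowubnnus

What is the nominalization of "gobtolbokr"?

gobtolbokrrus

"gobtolbokr" has second-to-last letter 'k'. The one such stem in the data (sitwinzukw → sitwinzukwwus) doubles the final consonant and adds -us (as does kowubn), so the same rule applies.
So gobtolbokr → gobtolbokrrus.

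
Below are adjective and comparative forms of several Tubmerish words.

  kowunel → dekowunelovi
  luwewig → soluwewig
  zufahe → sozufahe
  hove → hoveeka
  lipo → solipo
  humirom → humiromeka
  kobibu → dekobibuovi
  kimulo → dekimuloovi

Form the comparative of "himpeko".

himpekoeka

"himpeko" begins with h-. The stems beginning with h- (hove → hoveeka, humirom → humiromeka) add -eka.
So himpeko → himpekoeka.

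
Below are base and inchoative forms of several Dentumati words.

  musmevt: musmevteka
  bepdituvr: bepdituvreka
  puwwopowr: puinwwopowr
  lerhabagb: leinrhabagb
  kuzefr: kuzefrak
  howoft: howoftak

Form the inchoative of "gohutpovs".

gohutpovseka

bepdituvr and puwwopowr both end in -r yet inflect differently (bepdituvreka, puinwwopowr), so the final letter is not what conditions the rule; the second-to-last letter is.
"gohutpovs" has second-to-last letter 'v'. The stems whose second-to-last letter is 'v' (musmevt → musmevteka, bepdituvr → bepdituvreka) add -eka.
So gohutpovs → gohutpovseka.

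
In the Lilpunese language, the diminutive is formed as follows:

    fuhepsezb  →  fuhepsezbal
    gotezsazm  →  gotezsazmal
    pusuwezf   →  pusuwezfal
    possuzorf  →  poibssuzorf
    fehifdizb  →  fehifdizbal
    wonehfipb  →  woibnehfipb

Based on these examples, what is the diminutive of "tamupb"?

taibmupb

fehifdizb and wonehfipb both end in -b yet inflect differently (fehifdizbal, woibnehfipb), so the final letter is not what conditions the rule; the second-to-last letter is.
"tamupb" has second-to-last letter 'p'. The one such stem in the data (wonehfipb → woibnehfipb) inserts -ib- after the first vowel (as does possuzorf), so the same rule applies.
The other pattern: stems whose second-to-last letter is 'z' add -al.
So tamupb → taibmupb.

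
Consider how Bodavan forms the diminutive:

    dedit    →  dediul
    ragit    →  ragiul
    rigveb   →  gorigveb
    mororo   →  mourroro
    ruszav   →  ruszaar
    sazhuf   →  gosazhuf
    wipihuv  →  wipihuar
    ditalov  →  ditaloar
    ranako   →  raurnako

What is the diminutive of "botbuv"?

botbuar

"botbuv" ends in -v. The stems ending in -v (ruszav → ruszaar, wipihuv → wipihuar, ditalov → ditaloar) drop the final letter and add -ar.
So botbuv → botbuar.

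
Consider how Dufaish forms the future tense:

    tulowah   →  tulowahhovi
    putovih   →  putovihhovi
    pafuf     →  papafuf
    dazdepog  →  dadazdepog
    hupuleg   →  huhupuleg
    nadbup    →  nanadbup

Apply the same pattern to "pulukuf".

putovih and pafuf both begin with p- yet inflect differently (putovihhovi, papafuf), so the first letter is not what conditions the rule; the final letter is.
"pulukuf" ends in -f. The one such stem in the data (pafuf → papafuf) repeats the first consonant+vowel as a prefix (as do dazdepog, hupuleg), so the same rule applies.
The other pattern: stems ending in -h double the final consonant and add -ovi.
So pulukuf → pupulukuf.

pupulukuf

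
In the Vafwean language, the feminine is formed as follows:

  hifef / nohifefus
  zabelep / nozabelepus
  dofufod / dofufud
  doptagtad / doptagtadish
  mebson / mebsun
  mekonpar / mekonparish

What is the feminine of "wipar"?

doptagtad and dofufod both end in -d yet inflect differently (doptagtadish, dofufud), so the final letter is not what conditions the rule; the last vowel is.
"wipar" has last vowel 'a'. The stems whose last vowel is 'a' (mekonpar → mekonparish, doptagtad → doptagtadish) add -ish.
The other patterns: stems whose last vowel is 'o' change the last vowel to 'u'; stems whose last vowel is 'e' add no- … -us around the stem.
So wipar → wiparish.

wiparish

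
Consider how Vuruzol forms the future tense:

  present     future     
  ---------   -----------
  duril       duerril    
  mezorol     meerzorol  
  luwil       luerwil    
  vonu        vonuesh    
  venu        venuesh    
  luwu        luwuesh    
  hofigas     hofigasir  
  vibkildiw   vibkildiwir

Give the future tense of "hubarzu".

duril and vibkildiw both have last vowel 'i' yet inflect differently (duerril, vibkildiwir), so the last vowel is not what conditions the rule; the final letter is.
"hubarzu" ends in -u. The stems ending in -u (vonu → vonuesh, venu → venuesh, luwu → luwuesh) add -esh.
So hubarzu → hubarzuesh.

hubarzuesh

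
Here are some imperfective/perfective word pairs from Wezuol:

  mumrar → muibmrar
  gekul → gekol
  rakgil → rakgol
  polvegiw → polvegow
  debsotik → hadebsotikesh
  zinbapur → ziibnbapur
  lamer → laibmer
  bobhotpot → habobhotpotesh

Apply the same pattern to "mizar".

zinbapur and gekul both have last vowel 'u' yet inflect differently (ziibnbapur, gekol), so the last vowel is not what conditions the rule; the final letter is.
"mizar" ends in -r. The stems ending in -r (mumrar → muibmrar, lamer → laibmer, zinbapur → ziibnbapur) insert -ib- after the first vowel.
The other patterns: stems ending in -l or -w change the last vowel to 'o'; stems ending in -k or -t add ha- … -esh around the stem.
So mizar → miibzar.

miibzar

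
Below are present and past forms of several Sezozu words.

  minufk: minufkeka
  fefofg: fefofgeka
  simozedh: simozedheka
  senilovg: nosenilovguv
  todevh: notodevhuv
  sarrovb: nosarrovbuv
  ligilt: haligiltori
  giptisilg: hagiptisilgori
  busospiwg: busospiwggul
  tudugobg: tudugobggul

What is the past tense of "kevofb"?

kevofbeka

fefofg and senilovg both end in -g yet inflect differently (fefofgeka, nosenilovguv), so the final letter is not what conditions the rule; the second-to-last letter is.
"kevofb" has second-to-last letter 'f'. The stems whose second-to-last letter is 'f' (minufk → minufkeka, fefofg → fefofgeka) add -eka.
So kevofb → kevofbeka.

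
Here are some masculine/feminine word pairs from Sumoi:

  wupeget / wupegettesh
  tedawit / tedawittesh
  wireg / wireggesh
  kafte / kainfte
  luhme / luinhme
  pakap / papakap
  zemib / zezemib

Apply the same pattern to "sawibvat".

sawibvattesh

wupeget and kafte both have last vowel 'e' yet inflect differently (wupegettesh, kainfte), so the last vowel is not what conditions the rule; the final letter is.
"sawibvat" ends in -t. The stems ending in -t (wupeget → wupegettesh, tedawit → tedawittesh) double the final consonant and add -esh.
The other patterns: stems ending in -e insert -in- after the first vowel; stems ending in -b or -p repeat the first consonant+vowel as a prefix.
So sawibvat → sawibvattesh.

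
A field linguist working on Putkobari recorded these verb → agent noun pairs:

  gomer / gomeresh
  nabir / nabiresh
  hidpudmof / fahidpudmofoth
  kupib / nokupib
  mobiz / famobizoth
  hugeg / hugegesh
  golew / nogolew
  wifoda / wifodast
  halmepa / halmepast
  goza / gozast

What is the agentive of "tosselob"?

notosselob

mobiz and nabir both have last vowel 'i' yet inflect differently (famobizoth, nabiresh), so the last vowel is not what conditions the rule; the final letter is.
"tosselob" ends in -b. The one such stem in the data (kupib → nokupib) adds the prefix no-, so the same rule applies.
So tosselob → notosselob.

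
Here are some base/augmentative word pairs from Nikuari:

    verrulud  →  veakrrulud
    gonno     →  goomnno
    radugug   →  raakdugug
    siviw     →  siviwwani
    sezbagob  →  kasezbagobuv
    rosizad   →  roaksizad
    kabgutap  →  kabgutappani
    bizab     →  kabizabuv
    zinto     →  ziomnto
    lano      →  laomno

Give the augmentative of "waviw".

waviwwani

"waviw" ends in -w. The one such stem in the data (siviw → siviwwani) doubles the final consonant and adds -ani (as does kabgutap), so the same rule applies.
So waviw → waviwwani.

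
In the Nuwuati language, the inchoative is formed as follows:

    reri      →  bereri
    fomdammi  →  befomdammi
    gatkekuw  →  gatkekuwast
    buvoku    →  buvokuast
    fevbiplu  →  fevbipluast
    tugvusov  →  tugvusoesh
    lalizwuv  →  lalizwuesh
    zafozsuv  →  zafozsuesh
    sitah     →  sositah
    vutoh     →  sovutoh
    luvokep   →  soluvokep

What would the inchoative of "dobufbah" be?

sodobufbah

gatkekuw and lalizwuv both have last vowel 'u' yet inflect differently (gatkekuwast, lalizwuesh), so the last vowel is not what conditions the rule; the final letter is.
"dobufbah" ends in -h. The stems ending in -h (sitah → sositah, vutoh → sovutoh) add the prefix so-.
The other patterns: stems ending in -i add the prefix be-; stems ending in -u or -w add -ast; stems ending in -v drop the final letter and add -esh.
So dobufbah → sodobufbah.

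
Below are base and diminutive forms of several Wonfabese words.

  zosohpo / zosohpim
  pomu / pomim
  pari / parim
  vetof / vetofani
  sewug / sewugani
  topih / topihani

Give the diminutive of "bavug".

bavugani

zosohpo and vetof both have last vowel 'o' yet inflect differently (zosohpim, vetofani), so the last vowel is not what conditions the rule; whether the stem ends in a vowel or a consonant is.
"bavug" ends in a consonant. The stems ending in a consonant (vetof → vetofani, sewug → sewugani, topih → topihani) add -ani.
The other pattern: stems ending in a vowel drop the final letter and add -im.
So bavug → bavugani.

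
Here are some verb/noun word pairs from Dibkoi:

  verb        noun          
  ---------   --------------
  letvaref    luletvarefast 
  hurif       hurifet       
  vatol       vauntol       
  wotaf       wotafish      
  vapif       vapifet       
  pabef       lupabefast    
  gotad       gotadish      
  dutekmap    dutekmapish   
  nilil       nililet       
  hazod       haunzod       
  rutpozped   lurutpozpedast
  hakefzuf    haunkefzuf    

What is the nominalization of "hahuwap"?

rutpozped and gotad both end in -d yet inflect differently (lurutpozpedast, gotadish), so the final letter is not what conditions the rule; the last vowel is.
"hahuwap" has last vowel 'a'. The stems whose last vowel is 'a' (gotad → gotadish, wotaf → wotafish, dutekmap → dutekmapish) add -ish.
So hahuwap → hahuwapish.

hahuwapish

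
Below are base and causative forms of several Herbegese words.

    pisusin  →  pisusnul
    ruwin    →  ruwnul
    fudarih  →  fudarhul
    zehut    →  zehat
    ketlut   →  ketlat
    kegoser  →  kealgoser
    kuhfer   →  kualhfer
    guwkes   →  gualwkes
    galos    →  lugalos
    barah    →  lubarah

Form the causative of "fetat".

lufetat

guwkes and galos both end in -s yet inflect differently (gualwkes, lugalos), so the final letter is not what conditions the rule; the last vowel is.
"fetat" has last vowel 'a'. The one such stem in the data (barah → lubarah) adds the prefix lu-, so the same rule applies.
So fetat → lufetat.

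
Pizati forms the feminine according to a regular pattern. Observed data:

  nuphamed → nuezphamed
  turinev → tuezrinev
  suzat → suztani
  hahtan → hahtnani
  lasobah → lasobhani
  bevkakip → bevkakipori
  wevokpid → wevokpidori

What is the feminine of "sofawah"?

sofawhani

"sofawah" has last vowel 'a'. The stems whose last vowel is 'a' (suzat → suztani, hahtan → hahtnani, lasobah → lasobhani) delete the last vowel and add -ani.
So sofawah → sofawhani.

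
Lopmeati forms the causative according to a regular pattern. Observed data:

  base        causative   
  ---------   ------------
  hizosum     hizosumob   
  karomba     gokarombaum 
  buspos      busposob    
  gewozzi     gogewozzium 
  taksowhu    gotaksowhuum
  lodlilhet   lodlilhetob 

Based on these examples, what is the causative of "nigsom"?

hizosum and taksowhu both have last vowel 'u' yet inflect differently (hizosumob, gotaksowhuum), so the last vowel is not what conditions the rule; whether the stem ends in a vowel or a consonant is.
"nigsom" ends in a consonant. The stems ending in a consonant (hizosum → hizosumob, buspos → busposob, lodlilhet → lodlilhetob) add -ob.
The other pattern: stems ending in a vowel add go- … -um around the stem.
So nigsom → nigsomob.

nigsomob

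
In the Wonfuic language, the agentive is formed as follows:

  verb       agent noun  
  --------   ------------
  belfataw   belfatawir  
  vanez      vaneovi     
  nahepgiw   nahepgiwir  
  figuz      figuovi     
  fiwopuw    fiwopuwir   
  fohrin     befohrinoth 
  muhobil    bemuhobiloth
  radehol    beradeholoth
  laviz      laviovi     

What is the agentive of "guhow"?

figuz and fiwopuw both have last vowel 'u' yet inflect differently (figuovi, fiwopuwir), so the last vowel is not what conditions the rule; the final letter is.
"guhow" ends in -w. The stems ending in -w (fiwopuw → fiwopuwir, belfataw → belfatawir, nahepgiw → nahepgiwir) add -ir.
So guhow → guhowir.

guhowir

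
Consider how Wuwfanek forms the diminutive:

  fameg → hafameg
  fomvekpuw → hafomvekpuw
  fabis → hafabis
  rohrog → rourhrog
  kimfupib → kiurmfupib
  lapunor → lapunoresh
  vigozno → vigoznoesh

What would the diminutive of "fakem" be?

hafakem

fameg and rohrog both end in -g yet inflect differently (hafameg, rourhrog), so the final letter is not what conditions the rule; the first letter is.
"fakem" begins with f-. The stems beginning with f- (fameg → hafameg, fomvekpuw → hafomvekpuw, fabis → hafabis) add the prefix ha-.
So fakem → hafakem.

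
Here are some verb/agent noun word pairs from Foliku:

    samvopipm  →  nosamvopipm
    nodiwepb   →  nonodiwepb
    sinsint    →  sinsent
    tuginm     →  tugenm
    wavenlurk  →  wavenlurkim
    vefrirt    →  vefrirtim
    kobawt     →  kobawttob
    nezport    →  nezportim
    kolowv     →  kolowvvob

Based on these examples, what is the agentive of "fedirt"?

fedirtim

sinsint and nezport both end in -t yet inflect differently (sinsent, nezportim), so the final letter is not what conditions the rule; the second-to-last letter is.
"fedirt" has second-to-last letter 'r'. The stems whose second-to-last letter is 'r' (nezport → nezportim, wavenlurk → wavenlurkim, vefrirt → vefrirtim) add -im.
So fedirt → fedirtim.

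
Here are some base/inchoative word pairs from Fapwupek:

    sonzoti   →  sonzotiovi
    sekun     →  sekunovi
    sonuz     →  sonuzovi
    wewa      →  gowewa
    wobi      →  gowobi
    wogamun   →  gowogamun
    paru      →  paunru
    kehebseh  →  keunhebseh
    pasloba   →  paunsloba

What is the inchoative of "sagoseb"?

sagosebovi

sonzoti and wobi both end in -i yet inflect differently (sonzotiovi, gowobi), so the final letter is not what conditions the rule; the first letter is.
"sagoseb" begins with s-. The stems beginning with s- (sonzoti → sonzotiovi, sekun → sekunovi, sonuz → sonuzovi) add -ovi.
So sagoseb → sagosebovi.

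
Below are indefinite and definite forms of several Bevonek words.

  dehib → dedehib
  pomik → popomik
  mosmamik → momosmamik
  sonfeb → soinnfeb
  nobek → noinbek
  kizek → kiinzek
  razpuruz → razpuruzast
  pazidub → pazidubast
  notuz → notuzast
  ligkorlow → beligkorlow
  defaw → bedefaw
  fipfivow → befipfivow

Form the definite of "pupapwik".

pupupapwik

dehib and sonfeb both end in -b yet inflect differently (dedehib, soinnfeb), so the final letter is not what conditions the rule; the last vowel is.
"pupapwik" has last vowel 'i'. The stems whose last vowel is 'i' (dehib → dedehib, pomik → popomik, mosmamik → momosmamik) repeat the first consonant+vowel as a prefix.
The other patterns: stems whose last vowel is 'e' insert -in- after the first vowel; stems whose last vowel is 'u' add -ast; stems whose last vowel is 'a' or 'o' add the prefix be-.
So pupapwik → pupupapwik.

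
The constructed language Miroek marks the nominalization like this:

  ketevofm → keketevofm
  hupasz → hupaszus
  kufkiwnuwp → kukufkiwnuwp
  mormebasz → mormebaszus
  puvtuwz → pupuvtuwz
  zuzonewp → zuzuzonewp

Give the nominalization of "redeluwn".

hupasz and puvtuwz both end in -z yet inflect differently (hupaszus, pupuvtuwz), so the final letter is not what conditions the rule; the second-to-last letter is.
"redeluwn" has second-to-last letter 'w'. The stems whose second-to-last letter is 'w' (zuzonewp → zuzuzonewp, kufkiwnuwp → kukufkiwnuwp, puvtuwz → pupuvtuwz) repeat the first consonant+vowel as a prefix.
So redeluwn → reredeluwn.

reredeluwn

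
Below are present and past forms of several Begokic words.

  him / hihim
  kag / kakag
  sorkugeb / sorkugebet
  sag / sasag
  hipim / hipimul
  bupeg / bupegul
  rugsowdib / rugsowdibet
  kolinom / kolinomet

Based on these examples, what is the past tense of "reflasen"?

sag and bupeg both end in -g yet inflect differently (sasag, bupegul), so the final letter is not what conditions the rule; the number of vowels is.
"reflasen" has 3 vowels. The stems with 3 vowels (rugsowdib → rugsowdibet, sorkugeb → sorkugebet, kolinom → kolinomet) add -et.
So reflasen → reflasenet.

reflasenet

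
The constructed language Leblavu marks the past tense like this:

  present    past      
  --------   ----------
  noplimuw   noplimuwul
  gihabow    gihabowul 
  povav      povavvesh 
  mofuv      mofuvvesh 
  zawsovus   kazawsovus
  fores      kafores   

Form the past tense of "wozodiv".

wozodivvesh

"wozodiv" ends in -v. The stems ending in -v (povav → povavvesh, mofuv → mofuvvesh) double the final consonant and add -esh.
So wozodiv → wozodivvesh.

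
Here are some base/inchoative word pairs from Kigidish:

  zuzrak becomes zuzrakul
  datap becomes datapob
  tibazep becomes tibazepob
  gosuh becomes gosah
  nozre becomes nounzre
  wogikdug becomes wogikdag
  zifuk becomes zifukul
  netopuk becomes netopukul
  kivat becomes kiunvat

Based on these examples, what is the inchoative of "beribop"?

zuzrak and datap both have last vowel 'a' yet inflect differently (zuzrakul, datapob), so the last vowel is not what conditions the rule; the final letter is.
"beribop" ends in -p. The stems ending in -p (datap → datapob, tibazep → tibazepob) add -ob.
The other patterns: stems ending in -k add -ul; stems ending in -e or -t insert -un- after the first vowel; stems ending in -g or -h change the last vowel to 'a'.
So beribop → beribopob.

beribopob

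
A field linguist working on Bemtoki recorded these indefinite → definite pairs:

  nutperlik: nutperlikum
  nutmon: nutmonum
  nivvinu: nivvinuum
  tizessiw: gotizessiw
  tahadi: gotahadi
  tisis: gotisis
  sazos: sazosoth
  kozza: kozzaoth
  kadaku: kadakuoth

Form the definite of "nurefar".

nurefarum

tisis and sazos both end in -s yet inflect differently (gotisis, sazosoth), so the final letter is not what conditions the rule; the first letter is.
"nurefar" begins with n-. The stems beginning with n- (nutperlik → nutperlikum, nutmon → nutmonum, nivvinu → nivvinuum) add -um.
The other patterns: stems beginning with t- add the prefix go-; stems beginning with k- or s- add -oth.
So nurefar → nurefarum.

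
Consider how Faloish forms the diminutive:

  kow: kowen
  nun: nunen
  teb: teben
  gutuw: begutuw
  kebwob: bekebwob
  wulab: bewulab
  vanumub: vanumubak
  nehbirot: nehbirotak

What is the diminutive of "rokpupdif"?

rokpupdifak

kow and gutuw both end in -w yet inflect differently (kowen, begutuw), so the final letter is not what conditions the rule; the number of vowels is.
"rokpupdif" has 3 vowels. The stems with 3 vowels (vanumub → vanumubak, nehbirot → nehbirotak) add -ak.
So rokpupdif → rokpupdifak.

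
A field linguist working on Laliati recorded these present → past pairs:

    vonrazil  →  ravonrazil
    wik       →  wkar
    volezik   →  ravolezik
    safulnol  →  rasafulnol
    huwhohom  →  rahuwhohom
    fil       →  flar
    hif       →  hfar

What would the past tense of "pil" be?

plar

fil and safulnol both end in -l yet inflect differently (flar, rasafulnol), so the final letter is not what conditions the rule; the number of vowels is.
"pil" has 1 vowel. The stems with 1 vowel (fil → flar, wik → wkar, hif → hfar) delete the last vowel and add -ar.
The other pattern: stems with 3 vowels add the prefix ra-.
So pil → plar.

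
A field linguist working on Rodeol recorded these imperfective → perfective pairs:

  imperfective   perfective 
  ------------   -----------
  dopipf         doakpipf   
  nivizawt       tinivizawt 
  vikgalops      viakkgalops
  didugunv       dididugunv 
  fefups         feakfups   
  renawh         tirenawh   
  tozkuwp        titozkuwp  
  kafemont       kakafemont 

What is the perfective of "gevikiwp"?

nivizawt and kafemont both end in -t yet inflect differently (tinivizawt, kakafemont), so the final letter is not what conditions the rule; the second-to-last letter is.
"gevikiwp" has second-to-last letter 'w'. The stems whose second-to-last letter is 'w' (tozkuwp → titozkuwp, renawh → tirenawh, nivizawt → tinivizawt) add the prefix ti-.
So gevikiwp → tigevikiwp.

tigevikiwp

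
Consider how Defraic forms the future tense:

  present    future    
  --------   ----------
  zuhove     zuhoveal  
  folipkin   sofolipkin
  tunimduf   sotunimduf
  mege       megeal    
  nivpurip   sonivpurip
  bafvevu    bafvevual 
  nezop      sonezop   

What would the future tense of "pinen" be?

sopinen

"pinen" ends in a consonant. The stems ending in a consonant (nivpurip → sonivpurip, nezop → sonezop, folipkin → sofolipkin) add the prefix so-.
The other pattern: stems ending in a vowel add -al.
So pinen → sopinen.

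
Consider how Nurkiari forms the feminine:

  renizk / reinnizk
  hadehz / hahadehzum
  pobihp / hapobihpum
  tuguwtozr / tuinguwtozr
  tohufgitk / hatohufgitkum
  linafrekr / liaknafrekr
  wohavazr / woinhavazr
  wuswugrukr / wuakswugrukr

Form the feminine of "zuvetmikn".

"zuvetmikn" has second-to-last letter 'k'. The stems whose second-to-last letter is 'k' (wuswugrukr → wuakswugrukr, linafrekr → liaknafrekr) insert -ak- after the first vowel.
The other patterns: stems whose second-to-last letter is 'z' insert -in- after the first vowel; stems whose second-to-last letter is 'h' or 't' add ha- … -um around the stem.
So zuvetmikn → zuakvetmikn.

zuakvetmikn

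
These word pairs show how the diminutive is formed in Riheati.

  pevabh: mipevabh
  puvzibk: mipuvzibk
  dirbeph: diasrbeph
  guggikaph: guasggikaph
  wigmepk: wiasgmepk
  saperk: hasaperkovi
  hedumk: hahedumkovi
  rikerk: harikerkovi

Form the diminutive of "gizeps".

giaszeps

pevabh and dirbeph both end in -h yet inflect differently (mipevabh, diasrbeph), so the final letter is not what conditions the rule; the second-to-last letter is.
"gizeps" has second-to-last letter 'p'. The stems whose second-to-last letter is 'p' (dirbeph → diasrbeph, guggikaph → guasggikaph, wigmepk → wiasgmepk) insert -as- after the first vowel.
So gizeps → giaszeps.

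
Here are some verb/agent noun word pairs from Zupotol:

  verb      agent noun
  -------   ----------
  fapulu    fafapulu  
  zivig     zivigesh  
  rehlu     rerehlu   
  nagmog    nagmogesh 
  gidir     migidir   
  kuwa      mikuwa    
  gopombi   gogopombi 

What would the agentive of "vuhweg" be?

vuhwegesh

"vuhweg" ends in -g. The stems ending in -g (zivig → zivigesh, nagmog → nagmogesh) add -esh.
The other patterns: stems ending in -i or -u repeat the first consonant+vowel as a prefix; stems ending in -a or -r add the prefix mi-.
So vuhweg → vuhwegesh.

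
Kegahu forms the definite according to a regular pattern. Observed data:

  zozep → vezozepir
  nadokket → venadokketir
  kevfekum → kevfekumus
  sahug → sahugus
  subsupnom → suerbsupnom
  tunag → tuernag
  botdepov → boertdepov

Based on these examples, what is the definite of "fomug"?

fomugus

kevfekum and subsupnom both end in -m yet inflect differently (kevfekumus, suerbsupnom), so the final letter is not what conditions the rule; the last vowel is.
"fomug" has last vowel 'u'. The stems whose last vowel is 'u' (kevfekum → kevfekumus, sahug → sahugus) add -us.
So fomug → fomugus.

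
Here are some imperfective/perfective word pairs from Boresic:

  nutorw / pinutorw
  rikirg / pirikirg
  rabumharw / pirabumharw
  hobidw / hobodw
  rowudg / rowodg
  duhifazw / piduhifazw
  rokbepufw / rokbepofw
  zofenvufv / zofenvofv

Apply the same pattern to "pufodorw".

duhifazw and rokbepufw both end in -w yet inflect differently (piduhifazw, rokbepofw), so the final letter is not what conditions the rule; the second-to-last letter is.
"pufodorw" has second-to-last letter 'r'. The stems whose second-to-last letter is 'r' (rikirg → pirikirg, nutorw → pinutorw, rabumharw → pirabumharw) add the prefix pi-.
The other pattern: stems whose second-to-last letter is 'd' or 'f' change the last vowel to 'o'.
So pufodorw → pipufodorw.

pipufodorw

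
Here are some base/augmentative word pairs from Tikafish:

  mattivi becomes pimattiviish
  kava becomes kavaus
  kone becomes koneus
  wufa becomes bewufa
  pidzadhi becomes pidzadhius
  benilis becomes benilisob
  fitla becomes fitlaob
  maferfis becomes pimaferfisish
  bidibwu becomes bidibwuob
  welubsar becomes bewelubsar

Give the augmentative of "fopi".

maferfis and benilis both end in -s yet inflect differently (pimaferfisish, benilisob), so the final letter is not what conditions the rule; the first letter is.
"fopi" begins with f-. The one such stem in the data (fitla → fitlaob) adds -ob, so the same rule applies.
The other patterns: stems beginning with m- add pi- … -ish around the stem; stems beginning with w- add the prefix be-; stems beginning with k- or p- add -us.
So fopi → fopiob.

fopiob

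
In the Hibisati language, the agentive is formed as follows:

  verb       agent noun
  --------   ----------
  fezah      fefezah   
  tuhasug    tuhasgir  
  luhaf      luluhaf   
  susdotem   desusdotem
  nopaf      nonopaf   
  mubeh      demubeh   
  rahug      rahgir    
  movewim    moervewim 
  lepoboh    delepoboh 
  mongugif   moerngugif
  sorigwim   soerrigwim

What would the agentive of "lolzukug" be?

mongugif and nopaf both end in -f yet inflect differently (moerngugif, nonopaf), so the final letter is not what conditions the rule; the last vowel is.
"lolzukug" has last vowel 'u'. The stems whose last vowel is 'u' (rahug → rahgir, tuhasug → tuhasgir) delete the last vowel and add -ir.
The other patterns: stems whose last vowel is 'i' insert -er- after the first vowel; stems whose last vowel is 'a' repeat the first consonant+vowel as a prefix; stems whose last vowel is 'e' or 'o' add the prefix de-.
So lolzukug → lolzukgir.

lolzukgir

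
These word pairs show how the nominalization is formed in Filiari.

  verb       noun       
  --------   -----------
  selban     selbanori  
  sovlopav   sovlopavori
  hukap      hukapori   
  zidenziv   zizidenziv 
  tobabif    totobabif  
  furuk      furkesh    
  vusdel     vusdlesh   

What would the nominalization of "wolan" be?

sovlopav and zidenziv both end in -v yet inflect differently (sovlopavori, zizidenziv), so the final letter is not what conditions the rule; the last vowel is.
"wolan" has last vowel 'a'. The stems whose last vowel is 'a' (selban → selbanori, sovlopav → sovlopavori, hukap → hukapori) add -ori.
So wolan → wolanori.

wolanori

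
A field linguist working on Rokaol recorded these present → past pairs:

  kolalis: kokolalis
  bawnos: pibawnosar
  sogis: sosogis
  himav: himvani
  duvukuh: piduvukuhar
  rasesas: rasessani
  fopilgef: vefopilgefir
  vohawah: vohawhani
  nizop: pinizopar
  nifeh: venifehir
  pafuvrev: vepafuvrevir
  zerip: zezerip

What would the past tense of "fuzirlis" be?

nifeh and duvukuh both end in -h yet inflect differently (venifehir, piduvukuhar), so the final letter is not what conditions the rule; the last vowel is.
"fuzirlis" has last vowel 'i'. The stems whose last vowel is 'i' (kolalis → kokolalis, sogis → sosogis, zerip → zezerip) repeat the first consonant+vowel as a prefix.
So fuzirlis → fufuzirlis.

fufuzirlis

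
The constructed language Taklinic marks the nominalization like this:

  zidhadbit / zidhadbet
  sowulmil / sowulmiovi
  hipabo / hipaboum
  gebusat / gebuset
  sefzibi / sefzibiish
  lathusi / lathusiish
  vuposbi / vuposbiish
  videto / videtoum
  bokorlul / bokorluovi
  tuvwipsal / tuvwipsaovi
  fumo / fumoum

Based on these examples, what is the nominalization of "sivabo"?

sivaboum

"sivabo" ends in -o. The stems ending in -o (hipabo → hipaboum, videto → videtoum, fumo → fumoum) add -um.
The other patterns: stems ending in -i add -ish; stems ending in -l drop the final letter and add -ovi; stems ending in -t change the last vowel to 'e'.
So sivabo → sivaboum.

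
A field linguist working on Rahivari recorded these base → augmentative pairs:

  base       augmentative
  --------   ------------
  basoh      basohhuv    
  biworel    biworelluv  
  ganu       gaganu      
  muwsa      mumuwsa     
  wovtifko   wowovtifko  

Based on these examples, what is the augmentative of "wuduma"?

wuwuduma

"wuduma" ends in a vowel. The stems ending in a vowel (ganu → gaganu, muwsa → mumuwsa, wovtifko → wowovtifko) repeat the first consonant+vowel as a prefix.
So wuduma → wuwuduma.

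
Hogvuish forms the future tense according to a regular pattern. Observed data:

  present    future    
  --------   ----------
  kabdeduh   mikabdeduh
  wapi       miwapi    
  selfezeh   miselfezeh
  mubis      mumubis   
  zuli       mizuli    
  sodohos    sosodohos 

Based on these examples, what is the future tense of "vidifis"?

vividifis

zuli and mubis both have last vowel 'i' yet inflect differently (mizuli, mumubis), so the last vowel is not what conditions the rule; the final letter is.
"vidifis" ends in -s. The stems ending in -s (sodohos → sosodohos, mubis → mumubis) repeat the first consonant+vowel as a prefix.
The other pattern: stems ending in -h or -i add the prefix mi-.
So vidifis → vividifis.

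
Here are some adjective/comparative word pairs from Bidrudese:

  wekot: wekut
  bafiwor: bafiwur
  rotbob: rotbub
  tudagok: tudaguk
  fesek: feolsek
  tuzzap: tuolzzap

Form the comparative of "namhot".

tudagok and fesek both end in -k yet inflect differently (tudaguk, feolsek), so the final letter is not what conditions the rule; the last vowel is.
"namhot" has last vowel 'o'. The stems whose last vowel is 'o' (wekot → wekut, bafiwor → bafiwur, rotbob → rotbub) change the last vowel to 'u'.
The other pattern: stems whose last vowel is 'a' or 'e' insert -ol- after the first vowel.
So namhot → namhut.

namhut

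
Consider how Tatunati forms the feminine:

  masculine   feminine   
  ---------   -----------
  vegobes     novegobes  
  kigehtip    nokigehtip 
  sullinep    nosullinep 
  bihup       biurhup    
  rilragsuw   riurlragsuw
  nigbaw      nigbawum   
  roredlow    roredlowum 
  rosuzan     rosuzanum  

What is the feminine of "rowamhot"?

kigehtip and bihup both end in -p yet inflect differently (nokigehtip, biurhup), so the final letter is not what conditions the rule; the last vowel is.
"rowamhot" has last vowel 'o'. The one such stem in the data (roredlow → roredlowum) adds -um, so the same rule applies.
The other patterns: stems whose last vowel is 'e' or 'i' add the prefix no-; stems whose last vowel is 'u' insert -ur- after the first vowel.
So rowamhot → rowamhotum.

rowamhotum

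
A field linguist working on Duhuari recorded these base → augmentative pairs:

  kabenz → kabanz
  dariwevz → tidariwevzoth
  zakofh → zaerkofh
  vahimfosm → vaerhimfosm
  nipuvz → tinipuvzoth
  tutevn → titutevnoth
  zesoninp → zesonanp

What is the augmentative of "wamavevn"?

kabenz and nipuvz both end in -z yet inflect differently (kabanz, tinipuvzoth), so the final letter is not what conditions the rule; the second-to-last letter is.
"wamavevn" has second-to-last letter 'v'. The stems whose second-to-last letter is 'v' (nipuvz → tinipuvzoth, tutevn → titutevnoth, dariwevz → tidariwevzoth) add ti- … -oth around the stem.
The other patterns: stems whose second-to-last letter is 'n' change the last vowel to 'a'; stems whose second-to-last letter is 'f' or 's' insert -er- after the first vowel.
So wamavevn → tiwamavevnoth.

tiwamavevnoth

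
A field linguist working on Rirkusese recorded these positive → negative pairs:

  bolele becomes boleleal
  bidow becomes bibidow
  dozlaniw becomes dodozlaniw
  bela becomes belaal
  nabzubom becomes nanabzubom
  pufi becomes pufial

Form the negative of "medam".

pufi and dozlaniw both have last vowel 'i' yet inflect differently (pufial, dodozlaniw), so the last vowel is not what conditions the rule; whether the stem ends in a vowel or a consonant is.
"medam" ends in a consonant. The stems ending in a consonant (dozlaniw → dodozlaniw, nabzubom → nanabzubom, bidow → bibidow) repeat the first consonant+vowel as a prefix.
The other pattern: stems ending in a vowel add -al.
So medam → memedam.

memedam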